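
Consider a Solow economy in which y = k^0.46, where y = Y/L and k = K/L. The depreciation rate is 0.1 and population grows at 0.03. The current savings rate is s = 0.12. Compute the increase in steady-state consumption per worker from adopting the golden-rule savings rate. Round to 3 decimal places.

Capital per worker breaks even when investment replaces (n + δ)·k; here n + δ = 0.13.
Current steady state (s = 0.12): k* = (0.12/0.13)^(1/0.54) ≈ 0.8622, y* = 0.8622^0.46 ≈ 0.9341, c* = (1−0.12)·0.9341 ≈ 0.8220.
Maximizing c = f(k) − (n+δ)·k gives f'(k) = n+δ, i.e. 0.46·k^(0.46−1) = 0.13, so k_gold = (0.46/0.13)^(1/0.54) ≈ 10.3830.
y_gold = 10.3830^0.46 ≈ 2.9343, c_gold = y_gold − 0.13·k_gold ≈ 1.5845.
Gain: Δc = 1.5845 − 0.8220 ≈ 0.7625.

Δc ≈ 0.763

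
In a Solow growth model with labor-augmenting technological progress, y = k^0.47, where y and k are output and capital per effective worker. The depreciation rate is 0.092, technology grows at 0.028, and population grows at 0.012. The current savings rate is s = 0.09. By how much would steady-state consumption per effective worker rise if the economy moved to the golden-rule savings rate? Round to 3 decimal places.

Δc ≈ 0.986

Capital per effective worker breaks even when investment replaces (n + g + δ)·k; here n + g + δ = 0.132.
Current steady state (s = 0.09): k* = (0.09/0.132)^(1/0.53) ≈ 0.4855, y* = 0.4855^0.47 ≈ 0.7120, c* = (1−0.09)·0.7120 ≈ 0.6479.
At the golden rule the marginal product of capital equals n+g+δ: 0.47·k^(0.47−1) = 0.132. Solving, k_gold = (0.47/0.132)^(1/0.53) ≈ 10.9802.
y_gold = 10.9802^0.47 ≈ 3.0838, c_gold = y_gold − 0.132·k_gold ≈ 1.6344.
Gain: Δc = 1.6344 − 0.6479 ≈ 0.9865.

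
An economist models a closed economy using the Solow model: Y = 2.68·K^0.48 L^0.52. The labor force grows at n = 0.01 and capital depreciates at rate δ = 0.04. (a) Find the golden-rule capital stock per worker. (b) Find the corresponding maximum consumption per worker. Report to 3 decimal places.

(a) k_gold ≈ 515.608; (b) c_gold ≈ 27.929

n + δ = 0.01 + 0.04 = 0.05.
Golden rule sets MPK = n+δ: 0.48·2.68·k^(0.48−1) = 0.05, so k_gold = (0.48·2.68/0.05)^(1/0.52) ≈ 515.6076.
y_gold = 2.68·515.6076^0.48 ≈ 53.7091; c_gold = y_gold − 0.05·k_gold ≈ 27.9287.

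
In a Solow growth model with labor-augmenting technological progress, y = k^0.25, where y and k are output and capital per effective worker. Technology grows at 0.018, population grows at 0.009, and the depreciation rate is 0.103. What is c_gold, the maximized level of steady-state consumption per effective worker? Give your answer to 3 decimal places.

n + g + δ = 0.009 + 0.018 + 0.103 = 0.13.
Setting f'(k) = n+g+δ gives 0.25·k^(0.25−1) = 0.13, hence k_gold = (0.25/0.13)^(1/0.75) ≈ 2.3915.
y_gold = 2.3915^0.25 ≈ 1.2436.
c_gold = y_gold − (n+g+δ)·k_gold = 1.2436 − 0.13·2.3915 ≈ 0.9327.

c_gold ≈ 0.933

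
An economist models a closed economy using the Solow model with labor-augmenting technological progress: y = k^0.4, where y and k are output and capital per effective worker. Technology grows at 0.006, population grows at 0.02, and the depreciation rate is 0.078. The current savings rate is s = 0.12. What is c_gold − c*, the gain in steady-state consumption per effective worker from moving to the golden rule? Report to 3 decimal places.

Δc ≈ 0.505

Break-even investment rate: n + g + δ = 0.02 + 0.006 + 0.078 = 0.104.
Current steady state (s = 0.12): k* = (0.12/0.104)^(1/0.6) ≈ 1.2693, y* = 1.2693^0.4 ≈ 1.1001, c* = (1−0.12)·1.1001 ≈ 0.9681.
Golden rule sets MPK = n+g+δ: 0.4·k^(0.4−1) = 0.104, so k_gold = (0.4/0.104)^(1/0.6) ≈ 9.4416.
y_gold = 9.4416^0.4 ≈ 2.4548, c_gold = y_gold − 0.104·k_gold ≈ 1.4729.
Gain: Δc = 1.4729 − 0.9681 ≈ 0.5048.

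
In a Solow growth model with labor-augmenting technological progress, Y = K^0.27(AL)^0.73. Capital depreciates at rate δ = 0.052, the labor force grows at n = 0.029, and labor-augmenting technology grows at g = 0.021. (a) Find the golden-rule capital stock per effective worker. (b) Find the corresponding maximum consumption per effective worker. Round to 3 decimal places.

(a) k_gold ≈ 3.794; (b) c_gold ≈ 1.046

Capital per effective worker breaks even when investment replaces (n + g + δ)·k; here n + g + δ = 0.102.
Setting f'(k) = n+g+δ gives 0.27·k^(0.27−1) = 0.102, hence k_gold = (0.27/0.102)^(1/0.73) ≈ 3.7943.
y_gold = 3.7943^0.27 ≈ 1.4334; c_gold = y_gold − 0.102·k_gold ≈ 1.0464.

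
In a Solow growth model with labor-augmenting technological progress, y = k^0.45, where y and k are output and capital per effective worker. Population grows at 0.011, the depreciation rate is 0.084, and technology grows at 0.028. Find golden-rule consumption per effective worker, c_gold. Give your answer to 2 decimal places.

c_gold ≈ 1.59

Break-even investment rate: n + g + δ = 0.011 + 0.028 + 0.084 = 0.123.
Setting f'(k) = n+g+δ gives 0.45·k^(0.45−1) = 0.123, hence k_gold = (0.45/0.123)^(1/0.55) ≈ 10.5729.
y_gold = 10.5729^0.45 ≈ 2.8899.
c_gold = y_gold − (n+g+δ)·k_gold = 2.8899 − 0.123·10.5729 ≈ 1.5895.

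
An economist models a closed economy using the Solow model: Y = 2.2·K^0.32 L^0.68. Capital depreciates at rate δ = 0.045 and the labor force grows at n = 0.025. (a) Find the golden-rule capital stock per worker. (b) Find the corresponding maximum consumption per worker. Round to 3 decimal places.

Break-even investment rate: n + δ = 0.025 + 0.045 = 0.07.
Setting f'(k) = n+δ gives 0.32·2.2·k^(0.32−1) = 0.07, hence k_gold = (0.32·2.2/0.07)^(1/0.68) ≈ 29.8008.
y_gold = 2.2·29.8008^0.32 ≈ 6.5189; c_gold = y_gold − 0.07·k_gold ≈ 4.4329.

(a) k_gold ≈ 29.801; (b) c_gold ≈ 4.433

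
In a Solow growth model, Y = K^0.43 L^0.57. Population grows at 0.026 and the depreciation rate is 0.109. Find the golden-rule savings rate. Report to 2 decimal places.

n + δ = 0.026 + 0.109 = 0.135.
At the golden rule MPK = n+δ, and in any Cobb-Douglas steady state s = (n+δ)·k/y = MPK·k/y = capital's share 0.43.

s_gold = 0.43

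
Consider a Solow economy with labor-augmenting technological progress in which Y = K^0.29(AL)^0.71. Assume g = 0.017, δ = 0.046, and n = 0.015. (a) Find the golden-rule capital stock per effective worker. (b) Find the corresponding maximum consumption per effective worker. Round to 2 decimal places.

The effective depreciation rate is n + g + δ = 0.015 + 0.017 + 0.046 = 0.078.
Golden rule sets MPK = n+g+δ: 0.29·k^(0.29−1) = 0.078, so k_gold = (0.29/0.078)^(1/0.71) ≈ 6.3569.
y_gold = 6.3569^0.29 ≈ 1.7098; c_gold = y_gold − 0.078·k_gold ≈ 1.2139.

(a) k_gold ≈ 6.36; (b) c_gold ≈ 1.21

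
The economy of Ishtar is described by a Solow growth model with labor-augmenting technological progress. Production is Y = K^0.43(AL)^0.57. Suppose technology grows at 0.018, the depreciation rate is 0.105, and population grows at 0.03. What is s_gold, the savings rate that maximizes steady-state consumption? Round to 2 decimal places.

s_gold = 0.43

Break-even investment rate: n + g + δ = 0.03 + 0.018 + 0.105 = 0.153.
At the golden rule MPK = n+g+δ, and in any Cobb-Douglas steady state s = (n+g+δ)·k/y = MPK·k/y = capital's share 0.43.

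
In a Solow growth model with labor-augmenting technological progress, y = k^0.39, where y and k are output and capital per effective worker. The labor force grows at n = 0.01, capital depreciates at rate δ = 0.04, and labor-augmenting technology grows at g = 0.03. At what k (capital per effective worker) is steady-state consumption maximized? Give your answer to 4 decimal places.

n + g + δ = 0.01 + 0.03 + 0.04 = 0.08.
Golden rule sets MPK = n+g+δ: 0.39·k^(0.39−1) = 0.08, so k_gold = (0.39/0.08)^(1/0.61) ≈ 13.4223.

k_gold ≈ 13.4223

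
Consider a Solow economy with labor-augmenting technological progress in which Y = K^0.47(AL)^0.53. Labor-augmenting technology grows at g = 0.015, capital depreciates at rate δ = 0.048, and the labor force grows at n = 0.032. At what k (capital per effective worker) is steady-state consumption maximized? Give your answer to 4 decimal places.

k_gold ≈ 20.4240

Break-even investment rate: n + g + δ = 0.032 + 0.015 + 0.048 = 0.095.
Golden rule sets MPK = n+g+δ: 0.47·k^(0.47−1) = 0.095, so k_gold = (0.47/0.095)^(1/0.53) ≈ 20.4240.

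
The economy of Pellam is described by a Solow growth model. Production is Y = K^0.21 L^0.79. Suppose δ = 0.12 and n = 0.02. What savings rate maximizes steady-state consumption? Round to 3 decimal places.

The effective depreciation rate is n + δ = 0.02 + 0.12 = 0.14.
At the golden rule MPK = n+δ, and in any Cobb-Douglas steady state s = (n+δ)·k/y = MPK·k/y = capital's share 0.21.

s_gold = 0.210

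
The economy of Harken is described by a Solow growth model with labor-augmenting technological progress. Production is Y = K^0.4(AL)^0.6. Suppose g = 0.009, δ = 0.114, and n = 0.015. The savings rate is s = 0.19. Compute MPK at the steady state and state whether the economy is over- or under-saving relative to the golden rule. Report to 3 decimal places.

Break-even investment rate: n + g + δ = 0.015 + 0.009 + 0.114 = 0.138.
Steady-state k*: s·k^0.4 = 0.138·k gives k* = (0.19/0.138)^(1/0.6) ≈ 1.7040.
MPK = 0.4·1.7040^(-0.6) ≈ 0.2905.
MPK > n+g+δ = 0.138, so the economy is dynamically efficient (under-saving).

under-saving; MPK ≈ 0.291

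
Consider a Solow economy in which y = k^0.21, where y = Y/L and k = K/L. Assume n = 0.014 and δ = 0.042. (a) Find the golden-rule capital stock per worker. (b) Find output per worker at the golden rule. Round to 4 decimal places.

(a) k_gold ≈ 5.3287; (b) y_gold ≈ 1.4210

n + δ = 0.014 + 0.042 = 0.056.
Maximizing c = f(k) − (n+δ)·k gives f'(k) = n+δ, i.e. 0.21·k^(0.21−1) = 0.056, so k_gold = (0.21/0.056)^(1/0.79) ≈ 5.3287.
y_gold = 5.3287^0.21 ≈ 1.4210.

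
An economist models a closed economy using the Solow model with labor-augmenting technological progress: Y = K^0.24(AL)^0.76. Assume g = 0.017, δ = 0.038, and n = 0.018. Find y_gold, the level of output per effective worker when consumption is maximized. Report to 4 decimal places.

n + g + δ = 0.018 + 0.017 + 0.038 = 0.073.
Golden rule sets MPK = n+g+δ: 0.24·k^(0.24−1) = 0.073, so k_gold = (0.24/0.073)^(1/0.76) ≈ 4.7876.
Output: y_gold = k_gold^0.24 = 4.7876^0.24 ≈ 1.4562.

y_gold ≈ 1.4562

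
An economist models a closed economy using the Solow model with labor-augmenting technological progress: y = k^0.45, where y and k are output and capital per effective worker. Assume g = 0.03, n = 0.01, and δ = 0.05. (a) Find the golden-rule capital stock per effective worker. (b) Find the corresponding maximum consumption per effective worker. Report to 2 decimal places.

The effective depreciation rate is n + g + δ = 0.01 + 0.03 + 0.05 = 0.09.
At the golden rule the marginal product of capital equals n+g+δ: 0.45·k^(0.45−1) = 0.09. Solving, k_gold = (0.45/0.09)^(1/0.55) ≈ 18.6575.
y_gold = 18.6575^0.45 ≈ 3.7315; c_gold = y_gold − 0.09·k_gold ≈ 2.0523.

(a) k_gold ≈ 18.66; (b) c_gold ≈ 2.05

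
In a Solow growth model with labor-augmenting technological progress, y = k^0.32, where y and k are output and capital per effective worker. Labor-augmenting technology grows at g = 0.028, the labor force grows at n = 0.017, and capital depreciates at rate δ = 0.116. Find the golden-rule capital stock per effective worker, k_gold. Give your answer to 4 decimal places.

k_gold ≈ 2.7461

Capital per effective worker breaks even when investment replaces (n + g + δ)·k; here n + g + δ = 0.161.
Setting f'(k) = n+g+δ gives 0.32·k^(0.32−1) = 0.161, hence k_gold = (0.32/0.161)^(1/0.68) ≈ 2.7461.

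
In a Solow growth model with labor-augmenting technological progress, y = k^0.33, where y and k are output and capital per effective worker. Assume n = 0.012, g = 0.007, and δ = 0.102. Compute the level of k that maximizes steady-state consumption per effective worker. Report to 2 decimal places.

n + g + δ = 0.012 + 0.007 + 0.102 = 0.121.
Golden rule sets MPK = n+g+δ: 0.33·k^(0.33−1) = 0.121, so k_gold = (0.33/0.121)^(1/0.67) ≈ 4.4703.

k_gold ≈ 4.47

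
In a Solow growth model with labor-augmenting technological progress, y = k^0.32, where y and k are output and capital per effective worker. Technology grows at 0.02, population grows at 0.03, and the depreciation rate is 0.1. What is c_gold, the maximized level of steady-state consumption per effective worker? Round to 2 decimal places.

Break-even investment rate: n + g + δ = 0.03 + 0.02 + 0.1 = 0.15.
Golden rule sets MPK = n+g+δ: 0.32·k^(0.32−1) = 0.15, so k_gold = (0.32/0.15)^(1/0.68) ≈ 3.0473.
y_gold = 3.0473^0.32 ≈ 1.4284.
c_gold = y_gold − (n+g+δ)·k_gold = 1.4284 − 0.15·3.0473 ≈ 0.9713.

c_gold ≈ 0.97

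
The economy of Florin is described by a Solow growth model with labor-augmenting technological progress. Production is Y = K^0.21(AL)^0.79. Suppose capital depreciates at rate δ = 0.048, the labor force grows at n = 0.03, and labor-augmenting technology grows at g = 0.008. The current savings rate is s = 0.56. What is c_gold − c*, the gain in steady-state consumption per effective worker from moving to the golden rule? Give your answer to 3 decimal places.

Δc ≈ 0.278

Capital per effective worker breaks even when investment replaces (n + g + δ)·k; here n + g + δ = 0.086.
Current steady state (s = 0.56): k* = (0.56/0.086)^(1/0.79) ≈ 10.7149, y* = 10.7149^0.21 ≈ 1.6455, c* = (1−0.56)·1.6455 ≈ 0.7240.
Golden rule sets MPK = n+g+δ: 0.21·k^(0.21−1) = 0.086, so k_gold = (0.21/0.086)^(1/0.79) ≈ 3.0959.
y_gold = 3.0959^0.21 ≈ 1.2678, c_gold = y_gold − 0.086·k_gold ≈ 1.0016.
Gain: Δc = 1.0016 − 0.7240 ≈ 0.2776.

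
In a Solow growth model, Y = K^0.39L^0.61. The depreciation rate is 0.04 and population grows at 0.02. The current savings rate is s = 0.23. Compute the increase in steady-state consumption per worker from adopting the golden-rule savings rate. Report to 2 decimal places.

Capital per worker breaks even when investment replaces (n + δ)·k; here n + δ = 0.06.
Current steady state (s = 0.23): k* = (0.23/0.06)^(1/0.61) ≈ 9.0507, y* = 9.0507^0.39 ≈ 2.3611, c* = (1−0.23)·2.3611 ≈ 1.8180.
Maximizing c = f(k) − (n+δ)·k gives f'(k) = n+δ, i.e. 0.39·k^(0.39−1) = 0.06, so k_gold = (0.39/0.06)^(1/0.61) ≈ 21.5102.
y_gold = 21.5102^0.39 ≈ 3.3093, c_gold = y_gold − 0.06·k_gold ≈ 2.0187.
Gain: Δc = 2.0187 − 1.8180 ≈ 0.2006.

Δc ≈ 0.20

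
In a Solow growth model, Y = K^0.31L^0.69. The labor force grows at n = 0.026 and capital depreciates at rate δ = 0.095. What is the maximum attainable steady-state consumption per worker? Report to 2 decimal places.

c_gold ≈ 1.05

The effective depreciation rate is n + δ = 0.026 + 0.095 = 0.121.
Setting f'(k) = n+δ gives 0.31·k^(0.31−1) = 0.121, hence k_gold = (0.31/0.121)^(1/0.69) ≈ 3.9097.
y_gold = 3.9097^0.31 ≈ 1.5260.
c_gold = y_gold − (n+δ)·k_gold = 1.5260 − 0.121·3.9097 ≈ 1.0530.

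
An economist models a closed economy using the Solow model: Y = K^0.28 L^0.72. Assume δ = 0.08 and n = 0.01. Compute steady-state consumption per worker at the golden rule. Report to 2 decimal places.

c_gold ≈ 1.12

Break-even investment rate: n + δ = 0.01 + 0.08 = 0.09.
Setting f'(k) = n+δ gives 0.28·k^(0.28−1) = 0.09, hence k_gold = (0.28/0.09)^(1/0.72) ≈ 4.8373.
y_gold = 4.8373^0.28 ≈ 1.5549.
c_gold = y_gold − (n+δ)·k_gold = 1.5549 − 0.09·4.8373 ≈ 1.1195.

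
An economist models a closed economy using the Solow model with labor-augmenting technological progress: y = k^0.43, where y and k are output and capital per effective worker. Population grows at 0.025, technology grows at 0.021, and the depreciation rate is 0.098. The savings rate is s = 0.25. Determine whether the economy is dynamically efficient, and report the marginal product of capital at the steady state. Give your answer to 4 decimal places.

dynamically efficient; MPK ≈ 0.2477

Break-even investment rate: n + g + δ = 0.025 + 0.021 + 0.098 = 0.144.
Steady-state k*: s·k^0.43 = 0.144·k gives k* = (0.25/0.144)^(1/0.57) ≈ 2.6322.
MPK = 0.43·2.6322^(-0.57) ≈ 0.2477.
MPK > n+g+δ = 0.144, so the economy is dynamically efficient (under-saving).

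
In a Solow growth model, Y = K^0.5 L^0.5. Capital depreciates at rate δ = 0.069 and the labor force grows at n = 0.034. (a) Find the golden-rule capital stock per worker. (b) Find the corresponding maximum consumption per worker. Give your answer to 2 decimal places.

(a) k_gold ≈ 23.56; (b) c_gold ≈ 2.43

Capital per worker breaks even when investment replaces (n + δ)·k; here n + δ = 0.103.
Setting f'(k) = n+δ gives 0.5·k^(0.5−1) = 0.103, hence k_gold = (0.5/0.103)^(1/0.5) ≈ 23.5649.
y_gold = 23.5649^0.5 ≈ 4.8544; c_gold = y_gold − 0.103·k_gold ≈ 2.4272.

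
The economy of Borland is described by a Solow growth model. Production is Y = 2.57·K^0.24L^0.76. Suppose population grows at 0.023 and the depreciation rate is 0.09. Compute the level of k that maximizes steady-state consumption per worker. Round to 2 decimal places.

k_gold ≈ 9.33

n + δ = 0.023 + 0.09 = 0.113.
Setting f'(k) = n+δ gives 0.24·2.57·k^(0.24−1) = 0.113, hence k_gold = (0.24·2.57/0.113)^(1/0.76) ≈ 9.3288.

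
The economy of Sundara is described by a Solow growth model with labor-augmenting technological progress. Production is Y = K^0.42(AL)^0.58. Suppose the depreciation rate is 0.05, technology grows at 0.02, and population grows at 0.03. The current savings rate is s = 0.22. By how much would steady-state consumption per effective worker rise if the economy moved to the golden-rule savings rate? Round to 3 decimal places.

Δc ≈ 0.259

Break-even investment rate: n + g + δ = 0.03 + 0.02 + 0.05 = 0.1.
Current steady state (s = 0.22): k* = (0.22/0.1)^(1/0.58) ≈ 3.8939, y* = 3.8939^0.42 ≈ 1.7700, c* = (1−0.22)·1.7700 ≈ 1.3806.
At the golden rule the marginal product of capital equals n+g+δ: 0.42·k^(0.42−1) = 0.1. Solving, k_gold = (0.42/0.1)^(1/0.58) ≈ 11.8732.
y_gold = 11.8732^0.42 ≈ 2.8270, c_gold = y_gold − 0.1·k_gold ≈ 1.6396.
Gain: Δc = 1.6396 − 1.3806 ≈ 0.2591.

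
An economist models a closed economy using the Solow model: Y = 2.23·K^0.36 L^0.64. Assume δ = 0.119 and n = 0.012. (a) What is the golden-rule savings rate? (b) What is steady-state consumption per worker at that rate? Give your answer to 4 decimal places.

(a) s_gold = 0.3600; (b) c_gold ≈ 3.9570

Break-even investment rate: n + δ = 0.012 + 0.119 = 0.131.
For Cobb-Douglas, s_gold equals capital's share: s_gold = 0.36.
Setting f'(k) = n+δ gives 0.36·2.23·k^(0.36−1) = 0.131, hence k_gold = (0.36·2.23/0.131)^(1/0.64) ≈ 16.9908.
y_gold = 2.23·16.9908^0.36 ≈ 6.1827; c_gold = (1−0.36)·y_gold ≈ 3.9570.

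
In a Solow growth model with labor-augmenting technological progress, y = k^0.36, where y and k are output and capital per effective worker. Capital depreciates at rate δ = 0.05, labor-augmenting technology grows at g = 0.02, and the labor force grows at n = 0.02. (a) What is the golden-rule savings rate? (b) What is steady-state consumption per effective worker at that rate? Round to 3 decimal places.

Capital per effective worker breaks even when investment replaces (n + g + δ)·k; here n + g + δ = 0.09.
For Cobb-Douglas, s_gold equals capital's share: s_gold = 0.36.
At the golden rule the marginal product of capital equals n+g+δ: 0.36·k^(0.36−1) = 0.09. Solving, k_gold = (0.36/0.09)^(1/0.64) ≈ 8.7241.
y_gold = 8.7241^0.36 ≈ 2.1810; c_gold = (1−0.36)·y_gold ≈ 1.3958.

(a) s_gold = 0.360; (b) c_gold ≈ 1.396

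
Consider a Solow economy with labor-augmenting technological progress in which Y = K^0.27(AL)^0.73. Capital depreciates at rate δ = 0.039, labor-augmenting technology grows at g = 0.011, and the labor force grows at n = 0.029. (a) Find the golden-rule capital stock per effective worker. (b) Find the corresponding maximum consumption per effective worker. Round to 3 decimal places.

n + g + δ = 0.029 + 0.011 + 0.039 = 0.079.
Golden rule sets MPK = n+g+δ: 0.27·k^(0.27−1) = 0.079, so k_gold = (0.27/0.079)^(1/0.73) ≈ 5.3845.
y_gold = 5.3845^0.27 ≈ 1.5755; c_gold = y_gold − 0.079·k_gold ≈ 1.1501.

(a) k_gold ≈ 5.385; (b) c_gold ≈ 1.150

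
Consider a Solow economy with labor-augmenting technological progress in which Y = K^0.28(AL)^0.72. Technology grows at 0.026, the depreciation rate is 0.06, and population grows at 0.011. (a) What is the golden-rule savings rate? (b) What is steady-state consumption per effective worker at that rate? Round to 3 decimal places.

(a) s_gold = 0.280; (b) c_gold ≈ 1.087

Capital per effective worker breaks even when investment replaces (n + g + δ)·k; here n + g + δ = 0.097.
For Cobb-Douglas, s_gold equals capital's share: s_gold = 0.28.
Setting f'(k) = n+g+δ gives 0.28·k^(0.28−1) = 0.097, hence k_gold = (0.28/0.097)^(1/0.72) ≈ 4.3594.
y_gold = 4.3594^0.28 ≈ 1.5102; c_gold = (1−0.28)·y_gold ≈ 1.0874.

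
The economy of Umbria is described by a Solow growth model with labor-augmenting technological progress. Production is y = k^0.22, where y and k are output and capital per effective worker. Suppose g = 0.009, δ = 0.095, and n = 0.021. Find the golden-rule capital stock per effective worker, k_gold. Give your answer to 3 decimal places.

k_gold ≈ 2.064

Capital per effective worker breaks even when investment replaces (n + g + δ)·k; here n + g + δ = 0.125.
Golden rule sets MPK = n+g+δ: 0.22·k^(0.22−1) = 0.125, so k_gold = (0.22/0.125)^(1/0.78) ≈ 2.0642.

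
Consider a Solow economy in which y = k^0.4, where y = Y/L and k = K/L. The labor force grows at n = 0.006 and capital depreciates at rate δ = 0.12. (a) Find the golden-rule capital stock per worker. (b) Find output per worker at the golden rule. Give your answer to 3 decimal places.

(a) k_gold ≈ 6.857; (b) y_gold ≈ 2.160

Break-even investment rate: n + δ = 0.006 + 0.12 = 0.126.
At the golden rule the marginal product of capital equals n+δ: 0.4·k^(0.4−1) = 0.126. Solving, k_gold = (0.4/0.126)^(1/0.6) ≈ 6.8572.
y_gold = 6.8572^0.4 ≈ 2.1600.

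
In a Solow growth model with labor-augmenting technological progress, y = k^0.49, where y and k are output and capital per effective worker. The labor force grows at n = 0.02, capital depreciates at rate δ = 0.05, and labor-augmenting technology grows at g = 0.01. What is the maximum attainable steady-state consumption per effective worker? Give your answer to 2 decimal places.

Capital per effective worker breaks even when investment replaces (n + g + δ)·k; here n + g + δ = 0.08.
At the golden rule the marginal product of capital equals n+g+δ: 0.49·k^(0.49−1) = 0.08. Solving, k_gold = (0.49/0.08)^(1/0.51) ≈ 34.9418.
y_gold = 34.9418^0.49 ≈ 5.7048.
c_gold = y_gold − (n+g+δ)·k_gold = 5.7048 − 0.08·34.9418 ≈ 2.9094.

c_gold ≈ 2.91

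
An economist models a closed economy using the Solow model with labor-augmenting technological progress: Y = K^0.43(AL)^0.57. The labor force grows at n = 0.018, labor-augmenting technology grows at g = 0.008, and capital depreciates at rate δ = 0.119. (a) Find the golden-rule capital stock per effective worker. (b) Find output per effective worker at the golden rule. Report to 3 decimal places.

(a) k_gold ≈ 6.734; (b) y_gold ≈ 2.271

The effective depreciation rate is n + g + δ = 0.018 + 0.008 + 0.119 = 0.145.
At the golden rule the marginal product of capital equals n+g+δ: 0.43·k^(0.43−1) = 0.145. Solving, k_gold = (0.43/0.145)^(1/0.57) ≈ 6.7336.
y_gold = 6.7336^0.43 ≈ 2.2706.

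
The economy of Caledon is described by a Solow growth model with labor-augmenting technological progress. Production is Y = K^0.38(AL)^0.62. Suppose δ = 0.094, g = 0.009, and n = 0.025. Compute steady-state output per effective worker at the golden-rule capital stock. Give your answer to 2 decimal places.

n + g + δ = 0.025 + 0.009 + 0.094 = 0.128.
At the golden rule the marginal product of capital equals n+g+δ: 0.38·k^(0.38−1) = 0.128. Solving, k_gold = (0.38/0.128)^(1/0.62) ≈ 5.7838.
Output: y_gold = k_gold^0.38 = 5.7838^0.38 ≈ 1.9482.

y_gold ≈ 1.95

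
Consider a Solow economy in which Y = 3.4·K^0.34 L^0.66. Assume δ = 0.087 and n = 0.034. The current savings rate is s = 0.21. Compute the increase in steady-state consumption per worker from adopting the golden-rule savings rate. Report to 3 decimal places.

Δc ≈ 0.475

n + δ = 0.034 + 0.087 = 0.121.
Current steady state (s = 0.21): k* = (0.21·3.4/0.121)^(1/0.66) ≈ 14.7248, y* = 3.4·14.7248^0.34 ≈ 8.4843, c* = (1−0.21)·8.4843 ≈ 6.7026.
Setting f'(k) = n+δ gives 0.34·3.4·k^(0.34−1) = 0.121, hence k_gold = (0.34·3.4/0.121)^(1/0.66) ≈ 30.5569.
y_gold = 3.4·30.5569^0.34 ≈ 10.8747, c_gold = y_gold − 0.121·k_gold ≈ 7.1773.
Gain: Δc = 7.1773 − 6.7026 ≈ 0.4747.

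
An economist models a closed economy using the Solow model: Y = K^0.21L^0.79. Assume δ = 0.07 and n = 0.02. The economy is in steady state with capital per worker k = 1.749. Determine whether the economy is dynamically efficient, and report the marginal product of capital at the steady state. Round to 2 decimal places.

n + δ = 0.02 + 0.07 = 0.09.
MPK = 0.21·k^(0.21−1) = 0.21·1.749^(-0.79) ≈ 0.1350.
MPK > 0.09, so the economy is dynamically efficient (under-saving).

dynamically efficient; MPK ≈ 0.14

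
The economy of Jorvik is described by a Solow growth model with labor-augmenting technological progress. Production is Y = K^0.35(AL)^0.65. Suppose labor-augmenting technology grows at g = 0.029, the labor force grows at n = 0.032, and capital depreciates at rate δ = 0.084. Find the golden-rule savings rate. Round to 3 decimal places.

n + g + δ = 0.032 + 0.029 + 0.084 = 0.145.
At the golden rule MPK = n+g+δ, and in any Cobb-Douglas steady state s = (n+g+δ)·k/y = MPK·k/y = capital's share 0.35.

s_gold = 0.350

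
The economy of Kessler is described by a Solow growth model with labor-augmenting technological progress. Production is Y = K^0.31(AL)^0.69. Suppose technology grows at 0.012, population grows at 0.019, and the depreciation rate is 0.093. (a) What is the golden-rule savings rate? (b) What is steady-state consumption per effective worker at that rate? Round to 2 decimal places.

(a) s_gold = 0.31; (b) c_gold ≈ 1.04

Capital per effective worker breaks even when investment replaces (n + g + δ)·k; here n + g + δ = 0.124.
For Cobb-Douglas, s_gold equals capital's share: s_gold = 0.31.
Setting f'(k) = n+g+δ gives 0.31·k^(0.31−1) = 0.124, hence k_gold = (0.31/0.124)^(1/0.69) ≈ 3.7733.
y_gold = 3.7733^0.31 ≈ 1.5093; c_gold = (1−0.31)·y_gold ≈ 1.0414.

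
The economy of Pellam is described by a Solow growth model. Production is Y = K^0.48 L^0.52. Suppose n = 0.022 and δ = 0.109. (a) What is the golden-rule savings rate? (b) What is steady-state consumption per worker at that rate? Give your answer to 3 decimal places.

n + δ = 0.022 + 0.109 = 0.131.
For Cobb-Douglas, s_gold equals capital's share: s_gold = 0.48.
Setting f'(k) = n+δ gives 0.48·k^(0.48−1) = 0.131, hence k_gold = (0.48/0.131)^(1/0.52) ≈ 12.1495.
y_gold = 12.1495^0.48 ≈ 3.3158; c_gold = (1−0.48)·y_gold ≈ 1.7242.

(a) s_gold = 0.480; (b) c_gold ≈ 1.724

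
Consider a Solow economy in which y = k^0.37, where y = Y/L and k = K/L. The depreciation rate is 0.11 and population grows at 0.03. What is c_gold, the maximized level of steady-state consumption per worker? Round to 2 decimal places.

c_gold ≈ 1.11

Break-even investment rate: n + δ = 0.03 + 0.11 = 0.14.
Setting f'(k) = n+δ gives 0.37·k^(0.37−1) = 0.14, hence k_gold = (0.37/0.14)^(1/0.63) ≈ 4.6769.
y_gold = 4.6769^0.37 ≈ 1.7696.
c_gold = y_gold − (n+δ)·k_gold = 1.7696 − 0.14·4.6769 ≈ 1.1149.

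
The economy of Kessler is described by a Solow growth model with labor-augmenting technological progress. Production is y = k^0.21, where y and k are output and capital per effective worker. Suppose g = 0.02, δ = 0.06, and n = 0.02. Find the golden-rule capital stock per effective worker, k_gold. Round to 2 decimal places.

The effective depreciation rate is n + g + δ = 0.02 + 0.02 + 0.06 = 0.1.
Golden rule sets MPK = n+g+δ: 0.21·k^(0.21−1) = 0.1, so k_gold = (0.21/0.1)^(1/0.79) ≈ 2.5578.

k_gold ≈ 2.56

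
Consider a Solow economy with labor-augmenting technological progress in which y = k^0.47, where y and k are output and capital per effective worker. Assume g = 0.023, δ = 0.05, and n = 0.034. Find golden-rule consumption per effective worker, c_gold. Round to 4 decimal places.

c_gold ≈ 1.9689

Break-even investment rate: n + g + δ = 0.034 + 0.023 + 0.05 = 0.107.
At the golden rule the marginal product of capital equals n+g+δ: 0.47·k^(0.47−1) = 0.107. Solving, k_gold = (0.47/0.107)^(1/0.53) ≈ 16.3180.
y_gold = 16.3180^0.47 ≈ 3.7150.
c_gold = y_gold − (n+g+δ)·k_gold = 3.7150 − 0.107·16.3180 ≈ 1.9689.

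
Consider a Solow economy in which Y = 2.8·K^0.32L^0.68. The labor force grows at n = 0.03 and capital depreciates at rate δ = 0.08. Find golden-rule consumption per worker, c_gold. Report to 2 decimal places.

The effective depreciation rate is n + δ = 0.03 + 0.08 = 0.11.
Maximizing c = f(k) − (n+δ)·k gives f'(k) = n+δ, i.e. 0.32·2.8·k^(0.32−1) = 0.11, so k_gold = (0.32·2.8/0.11)^(1/0.68) ≈ 21.8565.
y_gold = 2.8·21.8565^0.32 ≈ 7.5132.
c_gold = y_gold − (n+δ)·k_gold = 7.5132 − 0.11·21.8565 ≈ 5.1090.

c_gold ≈ 5.11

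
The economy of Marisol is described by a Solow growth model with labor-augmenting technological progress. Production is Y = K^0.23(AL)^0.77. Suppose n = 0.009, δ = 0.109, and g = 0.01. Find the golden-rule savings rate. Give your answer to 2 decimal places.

s_gold = 0.23

The effective depreciation rate is n + g + δ = 0.009 + 0.01 + 0.109 = 0.128.
At the golden rule MPK = n+g+δ, and in any Cobb-Douglas steady state s = (n+g+δ)·k/y = MPK·k/y = capital's share 0.23.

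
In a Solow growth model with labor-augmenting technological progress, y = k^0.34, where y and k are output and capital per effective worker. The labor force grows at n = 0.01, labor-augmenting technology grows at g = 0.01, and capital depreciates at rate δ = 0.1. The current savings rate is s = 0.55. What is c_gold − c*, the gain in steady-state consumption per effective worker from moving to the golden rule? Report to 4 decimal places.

Capital per effective worker breaks even when investment replaces (n + g + δ)·k; here n + g + δ = 0.12.
Current steady state (s = 0.55): k* = (0.55/0.12)^(1/0.66) ≈ 10.0413, y* = 10.0413^0.34 ≈ 2.1908, c* = (1−0.55)·2.1908 ≈ 0.9859.
Setting f'(k) = n+g+δ gives 0.34·k^(0.34−1) = 0.12, hence k_gold = (0.34/0.12)^(1/0.66) ≈ 4.8451.
y_gold = 4.8451^0.34 ≈ 1.7100, c_gold = y_gold − 0.12·k_gold ≈ 1.1286.
Gain: Δc = 1.1286 − 0.9859 ≈ 0.1427.

Δc ≈ 0.1427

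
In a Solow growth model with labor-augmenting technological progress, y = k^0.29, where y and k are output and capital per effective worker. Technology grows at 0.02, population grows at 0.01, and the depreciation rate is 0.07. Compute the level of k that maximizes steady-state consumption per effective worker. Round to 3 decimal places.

k_gold ≈ 4.480

Break-even investment rate: n + g + δ = 0.01 + 0.02 + 0.07 = 0.1.
At the golden rule the marginal product of capital equals n+g+δ: 0.29·k^(0.29−1) = 0.1. Solving, k_gold = (0.29/0.1)^(1/0.71) ≈ 4.4799.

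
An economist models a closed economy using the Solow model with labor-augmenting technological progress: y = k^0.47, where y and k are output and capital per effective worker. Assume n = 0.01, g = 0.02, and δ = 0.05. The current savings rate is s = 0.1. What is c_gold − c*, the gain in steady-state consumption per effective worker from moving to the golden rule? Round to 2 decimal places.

Δc ≈ 1.45

Break-even investment rate: n + g + δ = 0.01 + 0.02 + 0.05 = 0.08.
Current steady state (s = 0.1): k* = (0.1/0.08)^(1/0.53) ≈ 1.5235, y* = 1.5235^0.47 ≈ 1.2188, c* = (1−0.1)·1.2188 ≈ 1.0969.
Setting f'(k) = n+g+δ gives 0.47·k^(0.47−1) = 0.08, hence k_gold = (0.47/0.08)^(1/0.53) ≈ 28.2461.
y_gold = 28.2461^0.47 ≈ 4.8078, c_gold = y_gold − 0.08·k_gold ≈ 2.5482.
Gain: Δc = 2.5482 − 1.0969 ≈ 1.4512.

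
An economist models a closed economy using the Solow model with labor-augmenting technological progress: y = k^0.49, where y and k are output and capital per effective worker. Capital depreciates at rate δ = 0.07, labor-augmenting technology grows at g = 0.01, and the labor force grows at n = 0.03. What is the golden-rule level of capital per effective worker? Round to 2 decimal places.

k_gold ≈ 18.71

Capital per effective worker breaks even when investment replaces (n + g + δ)·k; here n + g + δ = 0.11.
Maximizing c = f(k) − (n+g+δ)·k gives f'(k) = n+g+δ, i.e. 0.49·k^(0.49−1) = 0.11, so k_gold = (0.49/0.11)^(1/0.51) ≈ 18.7139.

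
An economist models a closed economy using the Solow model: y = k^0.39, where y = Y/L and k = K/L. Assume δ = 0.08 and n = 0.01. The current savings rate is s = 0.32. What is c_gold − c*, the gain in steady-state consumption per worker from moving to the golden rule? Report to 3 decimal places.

Δc ≈ 0.028

Break-even investment rate: n + δ = 0.01 + 0.08 = 0.09.
Current steady state (s = 0.32): k* = (0.32/0.09)^(1/0.61) ≈ 8.0007, y* = 8.0007^0.39 ≈ 2.2502, c* = (1−0.32)·2.2502 ≈ 1.5301.
At the golden rule the marginal product of capital equals n+δ: 0.39·k^(0.39−1) = 0.09. Solving, k_gold = (0.39/0.09)^(1/0.61) ≈ 11.0655.
y_gold = 11.0655^0.39 ≈ 2.5536, c_gold = y_gold − 0.09·k_gold ≈ 1.5577.
Gain: Δc = 1.5577 − 1.5301 ≈ 0.0276.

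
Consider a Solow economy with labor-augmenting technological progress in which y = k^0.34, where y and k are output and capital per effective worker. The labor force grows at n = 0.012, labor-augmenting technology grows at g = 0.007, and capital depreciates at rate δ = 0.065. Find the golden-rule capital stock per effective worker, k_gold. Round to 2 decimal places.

Break-even investment rate: n + g + δ = 0.012 + 0.007 + 0.065 = 0.084.
Golden rule sets MPK = n+g+δ: 0.34·k^(0.34−1) = 0.084, so k_gold = (0.34/0.084)^(1/0.66) ≈ 8.3176.

k_gold ≈ 8.32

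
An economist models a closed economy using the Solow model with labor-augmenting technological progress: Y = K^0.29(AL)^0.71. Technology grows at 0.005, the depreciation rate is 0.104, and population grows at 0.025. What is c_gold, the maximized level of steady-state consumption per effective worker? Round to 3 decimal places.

The effective depreciation rate is n + g + δ = 0.025 + 0.005 + 0.104 = 0.134.
Maximizing c = f(k) − (n+g+δ)·k gives f'(k) = n+g+δ, i.e. 0.29·k^(0.29−1) = 0.134, so k_gold = (0.29/0.134)^(1/0.71) ≈ 2.9665.
y_gold = 2.9665^0.29 ≈ 1.3707.
c_gold = y_gold − (n+g+δ)·k_gold = 1.3707 − 0.134·2.9665 ≈ 0.9732.

c_gold ≈ 0.973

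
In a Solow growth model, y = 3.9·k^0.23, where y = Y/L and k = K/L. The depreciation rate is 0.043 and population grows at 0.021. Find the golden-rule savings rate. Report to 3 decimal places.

The effective depreciation rate is n + δ = 0.021 + 0.043 = 0.064.
At the golden rule MPK = n+δ, and in any Cobb-Douglas steady state s = (n+δ)·k/y = MPK·k/y = capital's share 0.23.

s_gold = 0.230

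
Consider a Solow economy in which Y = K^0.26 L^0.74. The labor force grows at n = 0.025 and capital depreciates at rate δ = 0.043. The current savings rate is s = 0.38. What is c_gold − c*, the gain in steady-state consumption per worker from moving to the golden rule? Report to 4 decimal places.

n + δ = 0.025 + 0.043 = 0.068.
Current steady state (s = 0.38): k* = (0.38/0.068)^(1/0.74) ≈ 10.2289, y* = 10.2289^0.26 ≈ 1.8304, c* = (1−0.38)·1.8304 ≈ 1.1349.
Golden rule sets MPK = n+δ: 0.26·k^(0.26−1) = 0.068, so k_gold = (0.26/0.068)^(1/0.74) ≈ 6.1251.
y_gold = 6.1251^0.26 ≈ 1.6020, c_gold = y_gold − 0.068·k_gold ≈ 1.1854.
Gain: Δc = 1.1854 − 1.1349 ≈ 0.0506.

Δc ≈ 0.0506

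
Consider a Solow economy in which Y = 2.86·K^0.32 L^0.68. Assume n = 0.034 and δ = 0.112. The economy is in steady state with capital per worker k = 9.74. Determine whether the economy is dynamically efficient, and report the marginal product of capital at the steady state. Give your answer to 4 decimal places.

The effective depreciation rate is n + δ = 0.034 + 0.112 = 0.146.
MPK = 0.32·2.86·k^(0.32−1) = 0.32·2.86·9.74^(-0.68) ≈ 0.1947.
MPK > 0.146, so the economy is dynamically efficient (under-saving).

dynamically efficient; MPK ≈ 0.1947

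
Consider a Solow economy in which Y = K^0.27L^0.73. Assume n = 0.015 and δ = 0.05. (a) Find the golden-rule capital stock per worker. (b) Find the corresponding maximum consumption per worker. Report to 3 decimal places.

(a) k_gold ≈ 7.034; (b) c_gold ≈ 1.236

n + δ = 0.015 + 0.05 = 0.065.
At the golden rule the marginal product of capital equals n+δ: 0.27·k^(0.27−1) = 0.065. Solving, k_gold = (0.27/0.065)^(1/0.73) ≈ 7.0338.
y_gold = 7.0338^0.27 ≈ 1.6933; c_gold = y_gold − 0.065·k_gold ≈ 1.2361.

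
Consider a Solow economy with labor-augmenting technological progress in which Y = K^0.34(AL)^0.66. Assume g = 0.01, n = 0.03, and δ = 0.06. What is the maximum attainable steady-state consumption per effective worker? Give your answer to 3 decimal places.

c_gold ≈ 1.240

n + g + δ = 0.03 + 0.01 + 0.06 = 0.1.
Golden rule sets MPK = n+g+δ: 0.34·k^(0.34−1) = 0.1, so k_gold = (0.34/0.1)^(1/0.66) ≈ 6.3866.
y_gold = 6.3866^0.34 ≈ 1.8784.
c_gold = y_gold − (n+g+δ)·k_gold = 1.8784 − 0.1·6.3866 ≈ 1.2398.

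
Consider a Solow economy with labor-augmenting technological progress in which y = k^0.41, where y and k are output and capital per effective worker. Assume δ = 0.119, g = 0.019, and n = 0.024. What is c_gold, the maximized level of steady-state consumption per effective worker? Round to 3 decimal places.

c_gold ≈ 1.125

n + g + δ = 0.024 + 0.019 + 0.119 = 0.162.
At the golden rule the marginal product of capital equals n+g+δ: 0.41·k^(0.41−1) = 0.162. Solving, k_gold = (0.41/0.162)^(1/0.59) ≈ 4.8251.
y_gold = 4.8251^0.41 ≈ 1.9065.
c_gold = y_gold − (n+g+δ)·k_gold = 1.9065 − 0.162·4.8251 ≈ 1.1248.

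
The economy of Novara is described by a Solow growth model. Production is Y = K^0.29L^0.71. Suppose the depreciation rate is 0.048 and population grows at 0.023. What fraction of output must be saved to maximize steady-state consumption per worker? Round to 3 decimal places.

Break-even investment rate: n + δ = 0.023 + 0.048 = 0.071.
At the golden rule MPK = n+δ, and in any Cobb-Douglas steady state s = (n+δ)·k/y = MPK·k/y = capital's share 0.29.

s_gold = 0.290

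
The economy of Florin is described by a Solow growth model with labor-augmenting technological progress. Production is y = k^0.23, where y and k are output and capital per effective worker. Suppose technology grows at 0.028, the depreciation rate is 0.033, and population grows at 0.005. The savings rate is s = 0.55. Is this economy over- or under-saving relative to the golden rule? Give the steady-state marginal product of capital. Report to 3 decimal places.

over-saving; MPK ≈ 0.028

Capital per effective worker breaks even when investment replaces (n + g + δ)·k; here n + g + δ = 0.066.
Steady-state k*: s·k^0.23 = 0.066·k gives k* = (0.55/0.066)^(1/0.77) ≈ 15.6989.
MPK = 0.23·15.6989^(-0.77) ≈ 0.0276.
MPK < n+g+δ = 0.066, so the economy is dynamically inefficient (over-saving).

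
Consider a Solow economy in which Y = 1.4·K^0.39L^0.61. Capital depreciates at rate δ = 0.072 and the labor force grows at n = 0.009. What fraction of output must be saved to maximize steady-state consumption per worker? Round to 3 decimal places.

n + δ = 0.009 + 0.072 = 0.081.
At the golden rule MPK = n+δ, and in any Cobb-Douglas steady state s = (n+δ)·k/y = MPK·k/y = capital's share 0.39.

s_gold = 0.390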